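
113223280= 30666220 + 82557060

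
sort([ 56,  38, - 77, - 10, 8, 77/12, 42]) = [ - 77 , - 10 , 77/12, 8 , 38,42,56] 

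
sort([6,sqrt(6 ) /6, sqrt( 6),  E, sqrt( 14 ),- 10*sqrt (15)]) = [ - 10*sqrt( 15 ), sqrt(6)/6,sqrt( 6), E, sqrt(14),6 ]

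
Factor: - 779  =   - 19^1*41^1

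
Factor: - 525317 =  - 13^1*17^1*2377^1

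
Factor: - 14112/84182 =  -144/859=-2^4*3^2* 859^( - 1) 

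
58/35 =1 + 23/35 = 1.66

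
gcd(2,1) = 1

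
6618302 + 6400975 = 13019277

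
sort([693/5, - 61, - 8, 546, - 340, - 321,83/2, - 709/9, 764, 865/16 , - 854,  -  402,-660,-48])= [-854, - 660,-402,-340,-321,-709/9, - 61, - 48, - 8, 83/2 , 865/16, 693/5,546,764]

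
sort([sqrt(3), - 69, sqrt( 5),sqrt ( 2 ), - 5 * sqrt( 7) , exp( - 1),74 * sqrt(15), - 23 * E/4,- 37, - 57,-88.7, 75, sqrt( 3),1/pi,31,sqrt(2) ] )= [ - 88.7, - 69, - 57, - 37, - 23*E/4,  -  5*sqrt(7),1/pi,exp( -1),sqrt(2 ), sqrt(2 ), sqrt( 3), sqrt( 3 ),sqrt( 5), 31,75,  74 * sqrt(15 )]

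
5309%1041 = 104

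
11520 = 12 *960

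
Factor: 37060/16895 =2^2 *17^1 * 31^(- 1 ) = 68/31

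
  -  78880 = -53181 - 25699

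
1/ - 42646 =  - 1/42646 = - 0.00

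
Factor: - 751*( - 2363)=1774613 = 17^1 * 139^1*751^1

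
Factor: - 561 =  - 3^1*11^1*17^1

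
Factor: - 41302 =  - 2^1*107^1*193^1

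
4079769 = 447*9127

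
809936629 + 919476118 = 1729412747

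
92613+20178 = 112791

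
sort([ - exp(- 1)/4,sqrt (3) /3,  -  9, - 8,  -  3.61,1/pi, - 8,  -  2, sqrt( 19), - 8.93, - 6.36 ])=[ - 9, - 8.93, - 8,- 8, - 6.36,-3.61  , - 2,-exp (-1)/4, 1/pi,sqrt( 3) /3, sqrt(19 ) ] 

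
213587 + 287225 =500812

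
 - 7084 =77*( - 92 )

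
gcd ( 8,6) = 2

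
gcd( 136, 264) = 8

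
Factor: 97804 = 2^2*7^2*499^1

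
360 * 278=100080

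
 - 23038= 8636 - 31674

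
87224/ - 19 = - 4591 + 5/19 = - 4590.74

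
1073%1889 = 1073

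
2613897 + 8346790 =10960687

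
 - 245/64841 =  - 35/9263 = - 0.00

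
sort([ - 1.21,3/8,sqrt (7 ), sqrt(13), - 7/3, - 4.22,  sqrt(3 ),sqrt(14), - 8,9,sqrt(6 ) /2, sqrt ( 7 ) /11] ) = [ - 8,  -  4.22, - 7/3,-1.21,sqrt( 7 )/11, 3/8,sqrt ( 6 )/2, sqrt(3 ), sqrt(7), sqrt(13 ) , sqrt( 14 ) , 9]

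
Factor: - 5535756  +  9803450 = 2^1  *47^1*83^1*547^1 = 4267694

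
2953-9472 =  - 6519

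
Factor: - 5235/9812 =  - 2^(-2 )*3^1 * 5^1*11^(-1)*223^(- 1 )*349^1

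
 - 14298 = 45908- 60206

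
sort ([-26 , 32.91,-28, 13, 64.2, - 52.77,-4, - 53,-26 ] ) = [ - 53, -52.77,  -  28, - 26, - 26,  -  4, 13, 32.91, 64.2] 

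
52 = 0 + 52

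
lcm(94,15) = 1410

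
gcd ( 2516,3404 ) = 148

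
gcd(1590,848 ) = 106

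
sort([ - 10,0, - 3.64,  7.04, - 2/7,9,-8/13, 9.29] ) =[ - 10, - 3.64, - 8/13, - 2/7,0, 7.04,9, 9.29]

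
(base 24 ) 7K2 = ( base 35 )3ny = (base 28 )5l6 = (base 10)4514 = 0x11A2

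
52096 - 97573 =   -  45477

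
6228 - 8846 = -2618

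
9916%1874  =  546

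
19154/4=9577/2 = 4788.50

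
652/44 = 14+9/11 = 14.82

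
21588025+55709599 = 77297624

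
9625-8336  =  1289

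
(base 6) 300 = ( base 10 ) 108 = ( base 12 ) 90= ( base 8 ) 154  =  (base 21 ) 53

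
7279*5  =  36395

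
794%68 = 46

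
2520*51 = 128520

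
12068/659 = 18 + 206/659 = 18.31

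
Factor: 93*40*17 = 2^3*3^1 * 5^1*17^1*31^1 = 63240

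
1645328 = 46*35768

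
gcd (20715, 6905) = 6905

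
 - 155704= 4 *( - 38926 ) 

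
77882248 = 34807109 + 43075139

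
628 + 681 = 1309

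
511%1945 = 511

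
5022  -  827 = 4195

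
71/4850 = 71/4850  =  0.01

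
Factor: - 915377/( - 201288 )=2^( - 3)*3^ (-1)*23^1*8387^(  -  1) * 39799^1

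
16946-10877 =6069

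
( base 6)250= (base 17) 60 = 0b1100110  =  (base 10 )102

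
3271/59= 55 + 26/59 = 55.44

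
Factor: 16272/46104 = 2^1*3^1*17^( - 1 ) = 6/17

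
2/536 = 1/268= 0.00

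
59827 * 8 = 478616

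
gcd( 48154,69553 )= 1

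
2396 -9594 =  - 7198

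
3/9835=3/9835= 0.00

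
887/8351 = 887/8351 = 0.11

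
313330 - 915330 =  - 602000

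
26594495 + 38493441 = 65087936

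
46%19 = 8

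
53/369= 53/369 = 0.14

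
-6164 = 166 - 6330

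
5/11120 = 1/2224 = 0.00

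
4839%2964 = 1875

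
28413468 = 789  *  36012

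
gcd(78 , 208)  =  26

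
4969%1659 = 1651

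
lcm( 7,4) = 28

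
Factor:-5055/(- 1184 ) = 2^( - 5) * 3^1*5^1*37^(-1 )*337^1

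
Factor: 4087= 61^1*67^1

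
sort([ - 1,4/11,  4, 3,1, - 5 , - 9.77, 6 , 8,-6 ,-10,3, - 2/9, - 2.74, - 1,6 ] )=[ - 10 , - 9.77, - 6 ,  -  5,-2.74, - 1, - 1,-2/9 , 4/11, 1, 3,  3 , 4, 6, 6,8 ]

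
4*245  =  980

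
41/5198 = 41/5198 = 0.01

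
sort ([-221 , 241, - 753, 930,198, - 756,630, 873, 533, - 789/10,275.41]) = [ - 756, - 753, - 221,  -  789/10, 198,241,275.41, 533,630,873,930] 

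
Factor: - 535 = -5^1*107^1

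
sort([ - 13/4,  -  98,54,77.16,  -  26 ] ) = [-98, - 26, - 13/4, 54,77.16 ] 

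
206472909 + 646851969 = 853324878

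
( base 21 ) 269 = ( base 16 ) 3F9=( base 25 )1FH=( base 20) 2AH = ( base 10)1017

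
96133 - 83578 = 12555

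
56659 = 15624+41035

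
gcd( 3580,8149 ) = 1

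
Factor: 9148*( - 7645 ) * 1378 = -96372441880 =-2^3*5^1*11^1 * 13^1*53^1*139^1*2287^1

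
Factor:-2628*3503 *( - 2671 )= 2^2*3^2* 31^1*73^1*113^1*2671^1 = 24588916164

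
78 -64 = 14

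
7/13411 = 7/13411 = 0.00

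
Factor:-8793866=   -  2^1*23^1*53^1*3607^1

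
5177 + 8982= 14159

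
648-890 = -242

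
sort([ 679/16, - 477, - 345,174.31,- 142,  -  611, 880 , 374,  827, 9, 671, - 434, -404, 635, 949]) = [-611, - 477, - 434, - 404, - 345, - 142, 9, 679/16, 174.31,374,  635,  671 , 827,880, 949]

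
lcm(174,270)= 7830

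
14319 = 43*333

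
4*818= 3272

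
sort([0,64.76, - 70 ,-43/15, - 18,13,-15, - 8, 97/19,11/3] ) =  [ - 70, - 18,-15, - 8, - 43/15,0,11/3, 97/19,13,64.76]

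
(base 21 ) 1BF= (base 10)687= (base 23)16K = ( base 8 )1257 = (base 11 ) 575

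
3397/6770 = 3397/6770 = 0.50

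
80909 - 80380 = 529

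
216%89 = 38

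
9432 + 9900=19332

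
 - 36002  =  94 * (- 383)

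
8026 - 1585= 6441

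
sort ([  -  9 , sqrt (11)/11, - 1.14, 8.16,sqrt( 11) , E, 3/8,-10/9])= [  -  9, - 1.14, - 10/9 , sqrt( 11)/11 , 3/8,E,sqrt ( 11 ), 8.16 ]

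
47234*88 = 4156592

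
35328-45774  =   - 10446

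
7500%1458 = 210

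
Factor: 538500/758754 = 89750/126459 = 2^1*3^ ( - 2)* 5^3 * 359^1 *14051^(- 1 ) 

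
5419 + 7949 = 13368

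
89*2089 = 185921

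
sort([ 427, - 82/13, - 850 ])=[ - 850,  -  82/13, 427 ]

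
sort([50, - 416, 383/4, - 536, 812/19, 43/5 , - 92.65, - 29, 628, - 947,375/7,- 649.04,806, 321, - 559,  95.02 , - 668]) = [ - 947, - 668, - 649.04,-559, - 536 , - 416, - 92.65, - 29, 43/5,812/19,50,375/7,95.02, 383/4,321, 628, 806]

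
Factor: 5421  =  3^1*13^1*139^1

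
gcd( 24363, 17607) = 3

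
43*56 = 2408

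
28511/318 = 89  +  209/318 = 89.66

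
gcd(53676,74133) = 9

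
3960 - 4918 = - 958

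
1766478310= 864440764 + 902037546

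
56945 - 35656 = 21289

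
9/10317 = 3/3439 = 0.00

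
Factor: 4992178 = 2^1*31^1 * 73^1 * 1103^1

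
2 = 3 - 1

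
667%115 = 92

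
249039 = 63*3953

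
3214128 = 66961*48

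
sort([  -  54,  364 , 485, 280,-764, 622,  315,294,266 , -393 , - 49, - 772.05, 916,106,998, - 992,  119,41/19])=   [ - 992,-772.05, - 764,-393, - 54, - 49, 41/19, 106, 119, 266,280, 294, 315, 364,  485,622 , 916, 998]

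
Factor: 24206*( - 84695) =  -  2^1* 5^1*7^2*13^2*19^1*1303^1  =  - 2050127170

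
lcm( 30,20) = 60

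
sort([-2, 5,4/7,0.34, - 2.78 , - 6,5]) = [-6, - 2.78, - 2,  0.34,4/7, 5,5] 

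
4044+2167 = 6211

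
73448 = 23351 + 50097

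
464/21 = 22 + 2/21 = 22.10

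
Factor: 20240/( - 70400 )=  - 2^( - 4 ) * 5^( -1)*23^1  =  - 23/80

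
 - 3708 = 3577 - 7285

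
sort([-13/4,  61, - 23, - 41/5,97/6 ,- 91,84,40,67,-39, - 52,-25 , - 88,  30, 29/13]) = [ - 91,-88,- 52, - 39, - 25, - 23, - 41/5, - 13/4, 29/13,97/6, 30, 40, 61, 67, 84]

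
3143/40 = 78 + 23/40  =  78.58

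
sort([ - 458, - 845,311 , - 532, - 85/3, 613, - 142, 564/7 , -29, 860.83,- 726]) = [- 845, - 726, - 532, - 458, - 142, - 29, - 85/3,564/7, 311,613,860.83]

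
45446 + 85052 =130498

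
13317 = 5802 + 7515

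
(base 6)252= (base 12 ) 88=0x68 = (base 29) 3h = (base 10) 104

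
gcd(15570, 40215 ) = 15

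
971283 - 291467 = 679816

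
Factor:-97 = -97^1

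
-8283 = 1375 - 9658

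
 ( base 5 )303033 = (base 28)CCO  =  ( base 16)2628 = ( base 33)8w0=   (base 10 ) 9768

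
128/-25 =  - 6 + 22/25  =  - 5.12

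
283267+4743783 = 5027050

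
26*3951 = 102726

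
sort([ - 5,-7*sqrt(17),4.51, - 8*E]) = [ - 7*sqrt(17 ), - 8*E ,-5, 4.51 ] 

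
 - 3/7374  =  - 1 + 2457/2458 = -0.00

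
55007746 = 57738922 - 2731176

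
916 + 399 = 1315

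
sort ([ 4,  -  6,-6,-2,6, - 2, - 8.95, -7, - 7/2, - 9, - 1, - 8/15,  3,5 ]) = [-9, - 8.95, - 7, - 6  , - 6,  -  7/2, - 2 , - 2, - 1, - 8/15,3, 4,5,6]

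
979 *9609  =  9407211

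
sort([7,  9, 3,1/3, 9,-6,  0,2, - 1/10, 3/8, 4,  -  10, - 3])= [-10 ,  -  6,-3 ,  -  1/10, 0, 1/3, 3/8, 2,3,4, 7,9, 9]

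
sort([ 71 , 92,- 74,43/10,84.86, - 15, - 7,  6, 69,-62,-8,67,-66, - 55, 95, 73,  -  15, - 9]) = [-74,  -  66, - 62,-55, - 15,- 15, - 9 , - 8 , - 7, 43/10, 6,67, 69, 71, 73,84.86,92,95]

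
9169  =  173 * 53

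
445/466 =445/466=0.95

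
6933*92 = 637836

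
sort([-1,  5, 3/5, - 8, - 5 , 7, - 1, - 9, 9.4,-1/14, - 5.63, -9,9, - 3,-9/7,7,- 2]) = [ - 9, - 9,- 8, - 5.63,  -  5, - 3,- 2,-9/7,- 1,  -  1, - 1/14,  3/5, 5, 7, 7, 9,9.4]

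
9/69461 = 9/69461 = 0.00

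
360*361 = 129960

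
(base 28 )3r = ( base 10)111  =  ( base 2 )1101111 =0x6F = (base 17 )69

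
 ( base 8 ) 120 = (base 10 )80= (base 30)2k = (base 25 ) 35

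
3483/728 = 3483/728 = 4.78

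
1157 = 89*13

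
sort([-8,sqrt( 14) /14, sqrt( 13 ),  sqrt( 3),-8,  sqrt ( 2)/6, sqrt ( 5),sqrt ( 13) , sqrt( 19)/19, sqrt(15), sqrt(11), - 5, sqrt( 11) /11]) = [ - 8, - 8, - 5,sqrt (19)/19 , sqrt(2 )/6 , sqrt (14)/14,sqrt( 11)/11,sqrt(3),sqrt(5),sqrt(11), sqrt( 13), sqrt(13 )  ,  sqrt(15)]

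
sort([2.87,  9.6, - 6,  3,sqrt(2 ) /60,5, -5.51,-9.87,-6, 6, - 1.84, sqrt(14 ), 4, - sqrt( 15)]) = [- 9.87, - 6, - 6 ,-5.51, - sqrt( 15), - 1.84, sqrt( 2 )/60,2.87,3,sqrt(14) , 4, 5, 6 , 9.6]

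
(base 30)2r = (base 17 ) 52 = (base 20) 47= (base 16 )57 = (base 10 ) 87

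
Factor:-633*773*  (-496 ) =242697264 = 2^4*3^1*31^1*211^1*773^1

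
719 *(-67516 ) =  - 48544004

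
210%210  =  0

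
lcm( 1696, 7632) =15264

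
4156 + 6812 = 10968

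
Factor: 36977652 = 2^2*3^2*17^1*23^1*37^1*71^1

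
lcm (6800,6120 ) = 61200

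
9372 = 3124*3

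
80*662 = 52960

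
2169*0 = 0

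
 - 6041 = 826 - 6867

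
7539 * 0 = 0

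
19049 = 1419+17630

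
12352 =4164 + 8188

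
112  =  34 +78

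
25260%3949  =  1566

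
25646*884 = 22671064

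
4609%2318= 2291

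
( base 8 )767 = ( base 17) 1ca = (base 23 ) lk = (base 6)2155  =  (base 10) 503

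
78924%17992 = 6956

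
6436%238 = 10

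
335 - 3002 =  - 2667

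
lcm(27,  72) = 216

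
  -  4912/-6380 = 1228/1595 = 0.77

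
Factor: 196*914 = 2^3*7^2*457^1 = 179144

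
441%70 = 21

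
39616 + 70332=109948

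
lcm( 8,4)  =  8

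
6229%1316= 965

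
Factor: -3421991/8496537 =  -3^(  -  1)*7^ (-1 )*379^1*9029^1*404597^(- 1) 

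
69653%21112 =6317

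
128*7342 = 939776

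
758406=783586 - 25180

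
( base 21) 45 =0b1011001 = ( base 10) 89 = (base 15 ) 5e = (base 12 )75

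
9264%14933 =9264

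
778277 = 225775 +552502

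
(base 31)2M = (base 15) 59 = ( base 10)84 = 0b1010100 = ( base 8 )124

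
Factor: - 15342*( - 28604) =2^3*3^1*2557^1*7151^1=438842568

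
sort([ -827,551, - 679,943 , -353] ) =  [- 827, - 679,-353, 551,943]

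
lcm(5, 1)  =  5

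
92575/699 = 92575/699 = 132.44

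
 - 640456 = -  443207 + - 197249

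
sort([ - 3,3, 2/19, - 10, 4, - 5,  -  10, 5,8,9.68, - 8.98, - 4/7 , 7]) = [ - 10, - 10, - 8.98,-5, - 3, - 4/7,2/19  ,  3,  4,5, 7, 8 , 9.68]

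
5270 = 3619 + 1651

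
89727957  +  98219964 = 187947921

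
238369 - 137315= 101054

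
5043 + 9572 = 14615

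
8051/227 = 8051/227 = 35.47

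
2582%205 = 122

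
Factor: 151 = 151^1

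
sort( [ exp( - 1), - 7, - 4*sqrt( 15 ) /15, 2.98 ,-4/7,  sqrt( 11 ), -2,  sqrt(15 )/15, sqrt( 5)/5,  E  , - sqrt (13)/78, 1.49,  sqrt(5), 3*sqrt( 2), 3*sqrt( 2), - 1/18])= [ - 7, - 2, - 4*sqrt( 15)/15, - 4/7 ,-1/18, - sqrt( 13)/78, sqrt(15 )/15, exp( - 1),sqrt ( 5)/5, 1.49, sqrt ( 5), E,  2.98, sqrt(11),3*sqrt ( 2), 3 * sqrt( 2)]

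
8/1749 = 8/1749 = 0.00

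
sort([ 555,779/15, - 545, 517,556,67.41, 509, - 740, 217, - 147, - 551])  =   [ - 740, - 551, - 545, - 147,779/15, 67.41,217,  509, 517,555,556]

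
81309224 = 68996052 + 12313172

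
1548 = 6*258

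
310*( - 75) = -23250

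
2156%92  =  40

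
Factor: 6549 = 3^1 * 37^1*59^1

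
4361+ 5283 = 9644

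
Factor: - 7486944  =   - 2^5*3^1 * 167^1*467^1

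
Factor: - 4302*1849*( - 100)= 2^3*3^2*5^2* 43^2*239^1=795439800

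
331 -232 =99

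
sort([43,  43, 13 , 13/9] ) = [13/9, 13, 43,43 ]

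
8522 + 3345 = 11867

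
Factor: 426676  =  2^2 * 106669^1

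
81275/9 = 81275/9= 9030.56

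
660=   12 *55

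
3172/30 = 105 + 11/15 = 105.73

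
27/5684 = 27/5684 = 0.00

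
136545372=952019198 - 815473826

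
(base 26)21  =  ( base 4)311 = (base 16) 35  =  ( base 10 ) 53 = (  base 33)1K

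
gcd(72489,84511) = 1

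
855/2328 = 285/776 = 0.37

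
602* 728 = 438256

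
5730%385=340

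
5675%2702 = 271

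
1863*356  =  663228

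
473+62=535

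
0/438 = 0 = 0.00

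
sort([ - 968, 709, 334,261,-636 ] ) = [ -968,  -  636, 261, 334 , 709]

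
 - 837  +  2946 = 2109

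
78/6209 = 78/6209 = 0.01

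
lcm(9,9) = 9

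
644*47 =30268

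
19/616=19/616 =0.03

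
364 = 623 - 259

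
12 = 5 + 7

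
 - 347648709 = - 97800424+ - 249848285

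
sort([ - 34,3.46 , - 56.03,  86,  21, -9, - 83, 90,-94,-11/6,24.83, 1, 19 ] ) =[-94, - 83,-56.03,  -  34,  -  9, - 11/6, 1, 3.46, 19, 21,24.83 , 86,  90]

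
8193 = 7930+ 263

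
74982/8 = 37491/4 = 9372.75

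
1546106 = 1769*874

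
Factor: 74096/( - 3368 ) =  - 22 = - 2^1 * 11^1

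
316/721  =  316/721 = 0.44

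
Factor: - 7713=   -  3^2*857^1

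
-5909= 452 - 6361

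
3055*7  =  21385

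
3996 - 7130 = -3134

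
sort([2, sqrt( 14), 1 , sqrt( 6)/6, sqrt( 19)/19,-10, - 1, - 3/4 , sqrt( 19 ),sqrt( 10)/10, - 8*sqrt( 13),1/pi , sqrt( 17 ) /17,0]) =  [-8*sqrt( 13), - 10, - 1,  -  3/4,0,sqrt( 19 )/19,sqrt( 17)/17,  sqrt( 10)/10 , 1/pi, sqrt( 6)/6, 1,2 , sqrt( 14 ) , sqrt( 19)]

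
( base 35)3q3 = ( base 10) 4588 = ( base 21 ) A8A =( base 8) 10754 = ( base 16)11EC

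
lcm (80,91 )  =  7280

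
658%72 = 10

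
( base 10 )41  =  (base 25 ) 1g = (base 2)101001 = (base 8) 51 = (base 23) 1I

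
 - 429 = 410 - 839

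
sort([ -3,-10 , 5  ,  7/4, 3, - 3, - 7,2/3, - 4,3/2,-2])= [ - 10, -7, - 4, - 3, - 3, - 2  ,  2/3, 3/2,7/4, 3,5]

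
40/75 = 8/15 = 0.53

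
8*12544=100352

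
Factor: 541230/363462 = 5^1*11^( -1)*5507^( - 1)*18041^1= 90205/60577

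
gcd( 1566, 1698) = 6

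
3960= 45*88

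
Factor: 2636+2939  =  5575 =5^2*223^1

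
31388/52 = 7847/13 = 603.62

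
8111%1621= 6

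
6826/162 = 42+ 11/81  =  42.14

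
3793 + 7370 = 11163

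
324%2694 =324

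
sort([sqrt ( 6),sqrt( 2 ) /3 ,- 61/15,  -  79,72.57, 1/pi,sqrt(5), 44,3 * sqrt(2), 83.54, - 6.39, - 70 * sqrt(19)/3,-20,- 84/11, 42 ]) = [ - 70 *sqrt(19)/3, -79, - 20, -84/11,-6.39 , - 61/15,1/pi,sqrt( 2)/3,sqrt( 5)  ,  sqrt( 6),3 *sqrt( 2),42,  44,72.57,83.54 ]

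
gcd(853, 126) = 1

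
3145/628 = 5 + 5/628 = 5.01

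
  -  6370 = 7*(-910 )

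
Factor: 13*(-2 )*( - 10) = 2^2*5^1 * 13^1 = 260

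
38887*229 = 8905123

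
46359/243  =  1717/9=190.78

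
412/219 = 1+ 193/219 = 1.88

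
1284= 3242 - 1958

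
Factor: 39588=2^2*3^1*3299^1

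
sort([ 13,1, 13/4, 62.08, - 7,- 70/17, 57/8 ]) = [ - 7,-70/17 , 1,13/4,57/8,13,  62.08 ] 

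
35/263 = 35/263=0.13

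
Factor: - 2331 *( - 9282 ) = 2^1*3^3*7^2*13^1 *17^1 * 37^1 = 21636342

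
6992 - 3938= 3054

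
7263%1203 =45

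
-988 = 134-1122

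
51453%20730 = 9993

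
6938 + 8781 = 15719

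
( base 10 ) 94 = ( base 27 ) 3D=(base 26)3G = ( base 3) 10111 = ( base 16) 5E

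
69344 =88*788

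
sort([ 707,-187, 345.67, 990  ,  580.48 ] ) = [ - 187, 345.67,  580.48, 707, 990]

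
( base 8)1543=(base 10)867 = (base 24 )1c3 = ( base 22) 1H9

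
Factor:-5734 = -2^1*47^1*61^1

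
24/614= 12/307 = 0.04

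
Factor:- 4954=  - 2^1*2477^1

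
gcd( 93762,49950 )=18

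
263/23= 263/23= 11.43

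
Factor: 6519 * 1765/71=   11506035/71  =  3^1 * 5^1*41^1* 53^1*71^( - 1)*353^1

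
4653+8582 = 13235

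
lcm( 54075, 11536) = 865200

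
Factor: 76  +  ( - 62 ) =2^1 * 7^1 = 14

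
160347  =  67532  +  92815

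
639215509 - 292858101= 346357408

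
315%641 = 315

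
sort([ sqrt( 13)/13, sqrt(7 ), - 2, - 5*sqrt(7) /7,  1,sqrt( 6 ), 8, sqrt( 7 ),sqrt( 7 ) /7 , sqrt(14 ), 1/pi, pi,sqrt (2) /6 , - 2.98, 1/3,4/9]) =[-2.98,-2 ,  -  5*sqrt( 7 ) /7,sqrt( 2)/6,sqrt( 13) /13, 1/pi,1/3, sqrt ( 7)/7,4/9,1,sqrt(6),sqrt ( 7), sqrt( 7),pi,sqrt( 14),8 ] 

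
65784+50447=116231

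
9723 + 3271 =12994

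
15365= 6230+9135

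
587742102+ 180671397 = 768413499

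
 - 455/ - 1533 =65/219 = 0.30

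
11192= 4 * 2798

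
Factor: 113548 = 2^2*28387^1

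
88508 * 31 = 2743748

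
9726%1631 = 1571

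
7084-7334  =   -250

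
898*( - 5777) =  - 5187746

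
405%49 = 13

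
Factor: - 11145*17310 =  - 2^1*  3^2*5^2*577^1*743^1= - 192919950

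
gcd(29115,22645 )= 3235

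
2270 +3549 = 5819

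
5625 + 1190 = 6815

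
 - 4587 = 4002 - 8589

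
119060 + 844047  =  963107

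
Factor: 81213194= 2^1 * 40606597^1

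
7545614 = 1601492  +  5944122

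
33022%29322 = 3700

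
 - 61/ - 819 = 61/819 = 0.07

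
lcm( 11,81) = 891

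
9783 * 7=68481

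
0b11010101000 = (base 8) 3250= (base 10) 1704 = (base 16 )6A8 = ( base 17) 5F4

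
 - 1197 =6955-8152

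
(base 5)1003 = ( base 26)4o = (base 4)2000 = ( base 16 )80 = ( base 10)128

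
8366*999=8357634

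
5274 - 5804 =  - 530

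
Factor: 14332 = 2^2*3583^1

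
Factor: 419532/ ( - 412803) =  - 139844/137601  =  - 2^2*3^( - 2)*15289^( - 1)*34961^1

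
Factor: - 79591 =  - 19^1*59^1*71^1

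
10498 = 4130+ 6368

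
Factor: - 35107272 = - 2^3 * 3^2 * 487601^1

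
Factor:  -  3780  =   - 2^2*3^3*5^1 * 7^1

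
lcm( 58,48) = 1392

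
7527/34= 7527/34 = 221.38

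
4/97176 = 1/24294 =0.00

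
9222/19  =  485 + 7/19  =  485.37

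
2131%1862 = 269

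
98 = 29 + 69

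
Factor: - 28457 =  - 11^1*13^1*199^1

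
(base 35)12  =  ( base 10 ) 37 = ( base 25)1C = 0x25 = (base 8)45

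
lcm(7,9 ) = 63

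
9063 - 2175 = 6888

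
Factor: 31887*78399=3^5*31^1*281^1 * 1181^1 =2499908913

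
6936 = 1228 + 5708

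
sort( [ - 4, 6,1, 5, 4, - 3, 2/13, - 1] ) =[ - 4, - 3, - 1,2/13,1,4, 5, 6 ]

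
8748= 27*324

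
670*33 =22110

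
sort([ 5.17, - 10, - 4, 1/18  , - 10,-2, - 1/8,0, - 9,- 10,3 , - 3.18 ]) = [-10,-10, - 10, - 9, - 4,-3.18, - 2,-1/8,0, 1/18, 3 , 5.17]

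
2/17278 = 1/8639 = 0.00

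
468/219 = 2 + 10/73= 2.14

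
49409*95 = 4693855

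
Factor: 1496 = 2^3 * 11^1*17^1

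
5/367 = 5/367  =  0.01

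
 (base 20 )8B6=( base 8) 6542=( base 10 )3426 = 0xd62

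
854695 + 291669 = 1146364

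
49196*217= 10675532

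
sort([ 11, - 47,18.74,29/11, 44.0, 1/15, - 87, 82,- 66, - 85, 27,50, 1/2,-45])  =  [ - 87,-85, - 66 , - 47, - 45,  1/15, 1/2,29/11,11,18.74 , 27,44.0,50,82]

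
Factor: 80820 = 2^2*3^2*5^1*449^1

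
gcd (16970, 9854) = 2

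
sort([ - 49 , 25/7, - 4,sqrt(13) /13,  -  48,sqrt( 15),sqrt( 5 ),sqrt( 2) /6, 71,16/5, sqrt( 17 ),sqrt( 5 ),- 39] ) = [ - 49, - 48, - 39,-4,sqrt(2)/6, sqrt( 13 )/13,sqrt(5 ),sqrt( 5), 16/5 , 25/7,sqrt( 15 ),sqrt( 17 ),71] 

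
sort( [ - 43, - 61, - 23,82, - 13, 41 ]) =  [ - 61,- 43, - 23, - 13, 41,82 ]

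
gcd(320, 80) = 80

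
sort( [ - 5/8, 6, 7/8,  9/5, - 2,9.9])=[ - 2,  -  5/8,7/8,9/5, 6,9.9 ]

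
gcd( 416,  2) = 2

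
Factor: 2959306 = 2^1 * 7^2*30197^1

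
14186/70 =7093/35 =202.66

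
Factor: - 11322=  - 2^1*3^2 * 17^1 * 37^1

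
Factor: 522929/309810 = 2^(-1)*3^( - 1 )*5^( - 1 )*11^1 * 23^(-1)*137^1*347^1 * 449^( - 1)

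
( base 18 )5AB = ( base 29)24d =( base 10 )1811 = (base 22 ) 3G7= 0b11100010011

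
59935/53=1130 + 45/53 = 1130.85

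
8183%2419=926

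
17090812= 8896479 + 8194333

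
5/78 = 5/78 = 0.06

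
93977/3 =93977/3 = 31325.67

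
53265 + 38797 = 92062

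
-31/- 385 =31/385 = 0.08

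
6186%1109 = 641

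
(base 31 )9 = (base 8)11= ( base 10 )9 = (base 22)9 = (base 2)1001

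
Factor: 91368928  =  2^5*7^2*58271^1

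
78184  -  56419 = 21765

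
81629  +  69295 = 150924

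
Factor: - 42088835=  -5^1*181^1*46507^1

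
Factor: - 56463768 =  - 2^3*3^2*784219^1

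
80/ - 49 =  - 2+18/49 = - 1.63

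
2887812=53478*54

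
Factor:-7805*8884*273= - 2^2 *3^1*5^1*7^2*13^1*223^1*2221^1 = - 18929716260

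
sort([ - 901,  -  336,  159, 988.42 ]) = [ - 901, - 336,  159,988.42 ] 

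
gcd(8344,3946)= 2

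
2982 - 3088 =-106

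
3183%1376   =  431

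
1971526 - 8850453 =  - 6878927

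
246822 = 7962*31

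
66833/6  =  66833/6=11138.83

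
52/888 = 13/222 = 0.06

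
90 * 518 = 46620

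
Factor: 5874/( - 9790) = - 3^1*5^( - 1) =- 3/5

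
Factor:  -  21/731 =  - 3^1*7^1*17^( - 1) * 43^( - 1) 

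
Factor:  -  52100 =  - 2^2*5^2*521^1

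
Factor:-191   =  - 191^1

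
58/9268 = 29/4634 = 0.01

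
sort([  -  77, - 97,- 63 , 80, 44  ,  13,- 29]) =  [-97, - 77, -63 , - 29,13,44,80] 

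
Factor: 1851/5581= 3^1*617^1*5581^ ( - 1)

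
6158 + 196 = 6354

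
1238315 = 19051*65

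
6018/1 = 6018 = 6018.00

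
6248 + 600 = 6848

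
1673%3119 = 1673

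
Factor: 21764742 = 2^1*3^1*439^1*8263^1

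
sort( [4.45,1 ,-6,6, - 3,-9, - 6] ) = [-9, - 6,-6, - 3, 1,4.45,6]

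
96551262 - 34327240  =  62224022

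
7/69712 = 7/69712 = 0.00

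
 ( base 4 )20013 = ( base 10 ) 519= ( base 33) fo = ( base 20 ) 15J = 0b1000000111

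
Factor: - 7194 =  - 2^1*3^1*11^1*109^1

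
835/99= 835/99= 8.43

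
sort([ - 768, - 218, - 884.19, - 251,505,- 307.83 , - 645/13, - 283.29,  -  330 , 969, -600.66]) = [ - 884.19,  -  768, - 600.66, - 330, - 307.83, - 283.29,-251, - 218, - 645/13,505,969] 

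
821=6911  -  6090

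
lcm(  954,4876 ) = 43884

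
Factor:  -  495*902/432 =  - 24805/24= - 2^( - 3 )*3^( - 1 )*5^1*11^2*41^1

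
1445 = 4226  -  2781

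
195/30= 6 + 1/2 = 6.50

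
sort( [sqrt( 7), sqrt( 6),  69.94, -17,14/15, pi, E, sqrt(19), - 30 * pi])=[ - 30*pi,- 17,14/15, sqrt( 6), sqrt( 7),  E, pi, sqrt( 19),  69.94 ]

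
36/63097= 36/63097 = 0.00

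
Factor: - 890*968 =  - 2^4*5^1 * 11^2 * 89^1=   - 861520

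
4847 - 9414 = -4567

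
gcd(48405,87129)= 9681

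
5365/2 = 5365/2 = 2682.50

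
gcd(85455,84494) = 1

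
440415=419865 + 20550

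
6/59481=2/19827 = 0.00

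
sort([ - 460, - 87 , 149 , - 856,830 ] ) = [ - 856, - 460, - 87, 149, 830]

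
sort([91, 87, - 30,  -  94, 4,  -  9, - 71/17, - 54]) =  [ - 94, - 54,-30, - 9,  -  71/17,4, 87,91]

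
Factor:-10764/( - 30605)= 2^2*3^2* 5^( - 1)*13^1*23^1*6121^(-1)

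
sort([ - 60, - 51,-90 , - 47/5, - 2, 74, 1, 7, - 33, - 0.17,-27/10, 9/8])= [ - 90,  -  60, - 51,- 33 , - 47/5, - 27/10 , - 2,-0.17, 1,9/8, 7, 74]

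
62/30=31/15 = 2.07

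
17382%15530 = 1852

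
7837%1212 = 565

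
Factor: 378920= 2^3*5^1*9473^1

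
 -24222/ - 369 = 65+79/123 = 65.64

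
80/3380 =4/169 = 0.02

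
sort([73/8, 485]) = [73/8,485 ] 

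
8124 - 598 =7526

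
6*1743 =10458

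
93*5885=547305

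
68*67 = 4556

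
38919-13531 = 25388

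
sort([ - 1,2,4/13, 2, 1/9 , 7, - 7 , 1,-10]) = [-10, - 7, - 1,1/9, 4/13, 1, 2 , 2, 7]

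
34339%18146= 16193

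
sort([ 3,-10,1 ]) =[-10 , 1,3]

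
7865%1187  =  743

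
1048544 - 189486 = 859058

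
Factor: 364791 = 3^1*7^1*29^1*599^1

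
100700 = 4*25175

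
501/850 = 501/850=0.59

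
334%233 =101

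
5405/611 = 8 + 11/13 =8.85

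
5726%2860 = 6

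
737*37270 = 27467990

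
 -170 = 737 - 907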